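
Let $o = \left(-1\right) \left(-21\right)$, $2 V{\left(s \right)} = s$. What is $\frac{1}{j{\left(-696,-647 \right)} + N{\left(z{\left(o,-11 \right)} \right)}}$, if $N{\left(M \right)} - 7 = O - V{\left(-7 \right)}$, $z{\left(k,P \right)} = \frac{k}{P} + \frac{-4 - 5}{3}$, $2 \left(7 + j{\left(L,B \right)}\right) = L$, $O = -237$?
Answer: $- \frac{2}{1163} \approx -0.0017197$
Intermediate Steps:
$j{\left(L,B \right)} = -7 + \frac{L}{2}$
$V{\left(s \right)} = \frac{s}{2}$
$o = 21$
$z{\left(k,P \right)} = -3 + \frac{k}{P}$ ($z{\left(k,P \right)} = \frac{k}{P} + \left(-4 - 5\right) \frac{1}{3} = \frac{k}{P} - 3 = -3 + \frac{k}{P}$)
$N{\left(M \right)} = - \frac{453}{2}$ ($N{\left(M \right)} = 7 - \left(237 + \frac{1}{2} \left(-7\right)\right) = 7 - \frac{467}{2} = - \frac{453}{2}$)
$\frac{1}{j{\left(-696,-647 \right)} + N{\left(z{\left(o,-11 \right)} \right)}} = \frac{1}{\left(-7 + \frac{1}{2} \left(-696\right)\right) - \frac{453}{2}} = \frac{1}{\left(-7 - 348\right) - \frac{453}{2}} = \frac{1}{-355 - \frac{453}{2}} = \frac{1}{- \frac{1163}{2}} = - \frac{2}{1163}$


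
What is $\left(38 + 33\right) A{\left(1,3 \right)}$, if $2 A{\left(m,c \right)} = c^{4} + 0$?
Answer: $\frac{5751}{2} \approx 2875.5$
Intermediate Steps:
$A{\left(m,c \right)} = \frac{c^{4}}{2}$ ($A{\left(m,c \right)} = \frac{c^{4} + 0}{2} = \frac{c^{4}}{2}$)
$\left(38 + 33\right) A{\left(1,3 \right)} = \left(38 + 33\right) \frac{3^{4}}{2} = 71 \cdot \frac{1}{2} \cdot 81 = 71 \cdot \frac{81}{2} = \frac{5751}{2}$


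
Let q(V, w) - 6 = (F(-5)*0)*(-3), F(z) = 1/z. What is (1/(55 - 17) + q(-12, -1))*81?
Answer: 18549/38 ≈ 488.13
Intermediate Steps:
F(z) = 1/z
q(V, w) = 6 (q(V, w) = 6 + (0/(-5))*(-3) = 6 - ⅕*0*(-3) = 6 + 0*(-3) = 6 + 0 = 6)
(1/(55 - 17) + q(-12, -1))*81 = (1/(55 - 17) + 6)*81 = (1/38 + 6)*81 = (229/38)*81 = 18549/38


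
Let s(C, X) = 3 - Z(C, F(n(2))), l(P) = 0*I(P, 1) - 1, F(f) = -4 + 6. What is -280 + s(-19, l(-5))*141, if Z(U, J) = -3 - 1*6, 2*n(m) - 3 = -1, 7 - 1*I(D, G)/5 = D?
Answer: 1412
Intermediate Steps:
I(D, G) = 35 - 5*D
n(m) = 1 (n(m) = 3/2 + (½)*(-1) = 3/2 - ½ = 1)
F(f) = 2
Z(U, J) = -9 (Z(U, J) = -3 - 6 = -9)
l(P) = -1 (l(P) = 0*(35 - 5*P) - 1 = 0 - 1 = -1)
s(C, X) = 12 (s(C, X) = 3 - 1*(-9) = 3 + 9 = 12)
-280 + s(-19, l(-5))*141 = -280 + 12*141 = -280 + 1692 = 1412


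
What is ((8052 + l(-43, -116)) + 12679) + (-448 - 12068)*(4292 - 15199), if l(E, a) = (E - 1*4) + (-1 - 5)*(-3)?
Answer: 136532714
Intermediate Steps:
l(E, a) = 14 + E (l(E, a) = (E - 4) - 6*(-3) = (-4 + E) + 18 = 14 + E)
((8052 + l(-43, -116)) + 12679) + (-448 - 12068)*(4292 - 15199) = ((8052 + (14 - 43)) + 12679) + (-448 - 12068)*(4292 - 15199) = ((8052 - 29) + 12679) - 12516*(-10907) = (8023 + 12679) + 136512012 = 20702 + 136512012 = 136532714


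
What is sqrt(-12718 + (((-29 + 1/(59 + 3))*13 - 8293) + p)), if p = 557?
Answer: 3*I*sqrt(8897062)/62 ≈ 144.33*I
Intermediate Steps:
sqrt(-12718 + (((-29 + 1/(59 + 3))*13 - 8293) + p)) = sqrt(-12718 + (((-29 + 1/(59 + 3))*13 - 8293) + 557)) = sqrt(-12718 + (((-29 + 1/62)*13 - 8293) + 557)) = sqrt(-12718 + ((-1797/62*13 - 8293) + 557)) = sqrt(-12718 + ((-23361/62 - 8293) + 557)) = sqrt(-12718 + (-537527/62 + 557)) = sqrt(-12718 - 502993/62) = sqrt(-1291509/62) = 3*I*sqrt(8897062)/62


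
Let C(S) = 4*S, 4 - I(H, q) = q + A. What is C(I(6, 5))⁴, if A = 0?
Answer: 256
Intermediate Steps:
I(H, q) = 4 - q (I(H, q) = 4 - (q + 0) = 4 - q)
C(I(6, 5))⁴ = (4*(4 - 1*5))⁴ = (4*(4 - 5))⁴ = (4*(-1))⁴ = (-4)⁴ = 256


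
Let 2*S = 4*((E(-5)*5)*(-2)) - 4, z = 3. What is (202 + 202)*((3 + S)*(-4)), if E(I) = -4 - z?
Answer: -227856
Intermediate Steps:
E(I) = -7 (E(I) = -4 - 1*3 = -4 - 3 = -7)
S = 138 (S = (4*(-7*5*(-2)) - 4)/2 = (4*(-35*(-2)) - 4)/2 = (4*70 - 4)/2 = (280 - 4)/2 = (½)*276 = 138)
(202 + 202)*((3 + S)*(-4)) = (202 + 202)*((3 + 138)*(-4)) = 404*(141*(-4)) = 404*(-564) = -227856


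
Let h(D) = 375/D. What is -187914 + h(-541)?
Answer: -101661849/541 ≈ -1.8791e+5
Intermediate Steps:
-187914 + h(-541) = -187914 + 375/(-541) = -187914 + 375*(-1/541) = -187914 - 375/541 = -101661849/541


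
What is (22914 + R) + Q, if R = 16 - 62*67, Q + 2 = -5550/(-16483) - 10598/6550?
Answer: 1013385615383/53981825 ≈ 18773.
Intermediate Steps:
Q = -177130817/53981825 (Q = -2 + (-5550/(-16483) - 10598/6550) = -2 + (-5550*(-1/16483) - 10598*1/6550) = -2 + (5550/16483 - 5299/3275) = -2 - 69167167/53981825 = -177130817/53981825 ≈ -3.2813)
R = -4138 (R = 16 - 4154 = -4138)
(22914 + R) + Q = (22914 - 4138) - 177130817/53981825 = 18776 - 177130817/53981825 = 1013385615383/53981825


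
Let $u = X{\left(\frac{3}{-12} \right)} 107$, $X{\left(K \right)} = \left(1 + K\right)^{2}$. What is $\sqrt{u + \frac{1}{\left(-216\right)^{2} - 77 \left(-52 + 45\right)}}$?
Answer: $\frac{\sqrt{2144956163195}}{188780} \approx 7.7581$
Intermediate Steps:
$u = \frac{963}{16}$ ($u = \left(1 + \frac{3}{-12}\right)^{2} \cdot 107 = \left(1 + 3 \left(- \frac{1}{12}\right)\right)^{2} \cdot 107 = \left(1 - \frac{1}{4}\right)^{2} \cdot 107 = \left(\frac{3}{4}\right)^{2} \cdot 107 = \frac{9}{16} \cdot 107 = \frac{963}{16} \approx 60.188$)
$\sqrt{u + \frac{1}{\left(-216\right)^{2} - 77 \left(-52 + 45\right)}} = \sqrt{\frac{963}{16} + \frac{1}{\left(-216\right)^{2} - 77 \left(-52 + 45\right)}} = \sqrt{\frac{963}{16} + \frac{1}{46656 - -539}} = \sqrt{\frac{963}{16} + \frac{1}{46656 + 539}} = \sqrt{\frac{963}{16} + \frac{1}{47195}} = \sqrt{\frac{45448801}{755120}} = \frac{\sqrt{2144956163195}}{188780}$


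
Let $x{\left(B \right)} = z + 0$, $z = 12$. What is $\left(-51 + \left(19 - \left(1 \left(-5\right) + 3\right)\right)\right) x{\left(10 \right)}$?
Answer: $-360$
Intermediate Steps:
$x{\left(B \right)} = 12$ ($x{\left(B \right)} = 12 + 0 = 12$)
$\left(-51 + \left(19 - \left(1 \left(-5\right) + 3\right)\right)\right) x{\left(10 \right)} = \left(-51 + \left(19 - \left(1 \left(-5\right) + 3\right)\right)\right) 12 = \left(-51 + \left(19 - \left(-5 + 3\right)\right)\right) 12 = \left(-51 + \left(19 - -2\right)\right) 12 = \left(-51 + \left(19 + 2\right)\right) 12 = \left(-51 + 21\right) 12 = \left(-30\right) 12 = -360$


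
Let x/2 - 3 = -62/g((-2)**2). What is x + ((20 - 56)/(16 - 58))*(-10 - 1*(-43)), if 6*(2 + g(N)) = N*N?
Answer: -1062/7 ≈ -151.71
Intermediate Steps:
g(N) = -2 + N**2/6 (g(N) = -2 + (N*N)/6 = -2 + N**2/6)
x = -180 (x = 6 + 2*(-62/(-2 + ((-2)**2)**2/6)) = 6 + 2*(-62/(-2 + (1/6)*4**2)) = 6 + 2*(-62/(-2 + (1/6)*16)) = 6 + 2*(-62/(-2 + 8/3)) = 6 + 2*(-62/2/3) = 6 + 2*(-62*3/2) = 6 + 2*(-93) = 6 - 186 = -180)
x + ((20 - 56)/(16 - 58))*(-10 - 1*(-43)) = -180 + ((20 - 56)/(16 - 58))*(-10 - 1*(-43)) = -180 + (-36/(-42))*(-10 + 43) = -180 - 36*(-1/42)*33 = -180 + (6/7)*33 = -180 + 198/7 = -1062/7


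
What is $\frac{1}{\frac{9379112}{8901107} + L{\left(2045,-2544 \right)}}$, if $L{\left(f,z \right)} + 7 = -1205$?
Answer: $- \frac{8901107}{10778762572} \approx -0.0008258$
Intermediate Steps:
$L{\left(f,z \right)} = -1212$ ($L{\left(f,z \right)} = -7 - 1205 = -1212$)
$\frac{1}{\frac{9379112}{8901107} + L{\left(2045,-2544 \right)}} = \frac{1}{\frac{9379112}{8901107} - 1212} = \frac{1}{- \frac{10778762572}{8901107}} = - \frac{8901107}{10778762572}$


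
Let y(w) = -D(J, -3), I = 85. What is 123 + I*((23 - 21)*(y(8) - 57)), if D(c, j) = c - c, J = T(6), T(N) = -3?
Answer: -9567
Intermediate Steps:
J = -3
D(c, j) = 0
y(w) = 0 (y(w) = -1*0 = 0)
123 + I*((23 - 21)*(y(8) - 57)) = 123 + 85*((23 - 21)*(0 - 57)) = 123 + 85*(2*(-57)) = 123 + 85*(-114) = 123 - 9690 = -9567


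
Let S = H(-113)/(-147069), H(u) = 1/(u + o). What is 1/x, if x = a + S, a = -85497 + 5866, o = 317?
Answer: -30002076/2389095313957 ≈ -1.2558e-5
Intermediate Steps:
H(u) = 1/(317 + u) (H(u) = 1/(u + 317) = 1/(317 + u))
a = -79631
S = -1/30002076 (S = 1/((317 - 113)*(-147069)) = -1/147069/204 = (1/204)*(-1/147069) = -1/30002076 ≈ -3.3331e-8)
x = -2389095313957/30002076 (x = -79631 - 1/30002076 = -2389095313957/30002076 ≈ -79631.)
1/x = 1/(-2389095313957/30002076) = -30002076/2389095313957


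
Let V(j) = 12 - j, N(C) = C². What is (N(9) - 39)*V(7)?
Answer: 210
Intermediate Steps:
(N(9) - 39)*V(7) = (9² - 39)*(12 - 1*7) = (81 - 39)*(12 - 7) = 42*5 = 210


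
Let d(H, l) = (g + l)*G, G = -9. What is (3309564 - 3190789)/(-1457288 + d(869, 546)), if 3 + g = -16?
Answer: -118775/1462031 ≈ -0.081240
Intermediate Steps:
g = -19 (g = -3 - 16 = -19)
d(H, l) = 171 - 9*l (d(H, l) = (-19 + l)*(-9) = 171 - 9*l)
(3309564 - 3190789)/(-1457288 + d(869, 546)) = (3309564 - 3190789)/(-1457288 + (171 - 9*546)) = 118775/(-1457288 + (171 - 4914)) = 118775/(-1457288 - 4743) = 118775/(-1462031) = 118775*(-1/1462031) = -118775/1462031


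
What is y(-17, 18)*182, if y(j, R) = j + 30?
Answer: 2366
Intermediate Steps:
y(j, R) = 30 + j
y(-17, 18)*182 = (30 - 17)*182 = 13*182 = 2366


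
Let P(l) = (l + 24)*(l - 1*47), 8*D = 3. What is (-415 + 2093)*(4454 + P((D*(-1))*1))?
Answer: 179063575/32 ≈ 5.5957e+6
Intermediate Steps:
D = 3/8 (D = (⅛)*3 = 3/8 ≈ 0.37500)
P(l) = (-47 + l)*(24 + l) (P(l) = (24 + l)*(l - 47) = (24 + l)*(-47 + l) = (-47 + l)*(24 + l))
(-415 + 2093)*(4454 + P((D*(-1))*1)) = (-415 + 2093)*(4454 + (-1128 + (((3/8)*(-1))*1)² - 23*(3/8)*(-1))) = 1678*(4454 + (-1128 + (-3/8*1)² - (-69)/8)) = 1678*(4454 + (-1128 + (-3/8)² - 23*(-3/8))) = 1678*(4454 + (-1128 + 9/64 + 69/8)) = 1678*(4454 - 71631/64) = 1678*(213425/64) = 179063575/32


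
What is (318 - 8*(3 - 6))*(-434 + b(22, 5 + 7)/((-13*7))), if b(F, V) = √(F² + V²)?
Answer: -148428 - 684*√157/91 ≈ -1.4852e+5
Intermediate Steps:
(318 - 8*(3 - 6))*(-434 + b(22, 5 + 7)/((-13*7))) = (318 - 8*(3 - 6))*(-434 + √(22² + (5 + 7)²)/((-13*7))) = (318 - 8*(-3))*(-434 + √(484 + 12²)/(-91)) = (318 + 24)*(-434 + √(484 + 144)*(-1/91)) = 342*(-434 + √628*(-1/91)) = 342*(-434 + (2*√157)*(-1/91)) = 342*(-434 - 2*√157/91) = -148428 - 684*√157/91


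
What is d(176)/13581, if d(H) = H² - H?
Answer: 30800/13581 ≈ 2.2679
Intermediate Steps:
d(176)/13581 = (176*(-1 + 176))/13581 = (176*175)*(1/13581) = 30800*(1/13581) = 30800/13581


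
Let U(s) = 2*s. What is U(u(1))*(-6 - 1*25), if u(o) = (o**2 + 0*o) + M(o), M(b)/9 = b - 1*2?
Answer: 496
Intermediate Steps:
M(b) = -18 + 9*b (M(b) = 9*(b - 1*2) = 9*(b - 2) = 9*(-2 + b) = -18 + 9*b)
u(o) = -18 + o**2 + 9*o (u(o) = (o**2 + 0*o) + (-18 + 9*o) = (o**2 + 0) + (-18 + 9*o) = o**2 + (-18 + 9*o) = -18 + o**2 + 9*o)
U(u(1))*(-6 - 1*25) = (2*(-18 + 1**2 + 9*1))*(-6 - 1*25) = (2*(-18 + 1 + 9))*(-6 - 25) = (2*(-8))*(-31) = -16*(-31) = 496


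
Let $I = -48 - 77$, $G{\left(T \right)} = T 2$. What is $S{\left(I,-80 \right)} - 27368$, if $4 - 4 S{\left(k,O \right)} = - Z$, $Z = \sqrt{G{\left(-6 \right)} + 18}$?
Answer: $-27367 + \frac{\sqrt{6}}{4} \approx -27366.0$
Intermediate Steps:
$G{\left(T \right)} = 2 T$
$I = -125$
$Z = \sqrt{6}$ ($Z = \sqrt{2 \left(-6\right) + 18} = \sqrt{-12 + 18} = \sqrt{6} \approx 2.4495$)
$S{\left(k,O \right)} = 1 + \frac{\sqrt{6}}{4}$ ($S{\left(k,O \right)} = 1 - \frac{\left(-1\right) \sqrt{6}}{4} = 1 + \frac{\sqrt{6}}{4}$)
$S{\left(I,-80 \right)} - 27368 = \left(1 + \frac{\sqrt{6}}{4}\right) - 27368 = -27367 + \frac{\sqrt{6}}{4}$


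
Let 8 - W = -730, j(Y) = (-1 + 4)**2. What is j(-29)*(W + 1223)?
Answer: 17649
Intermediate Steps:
j(Y) = 9 (j(Y) = 3**2 = 9)
W = 738 (W = 8 - 1*(-730) = 8 + 730 = 738)
j(-29)*(W + 1223) = 9*(738 + 1223) = 9*1961 = 17649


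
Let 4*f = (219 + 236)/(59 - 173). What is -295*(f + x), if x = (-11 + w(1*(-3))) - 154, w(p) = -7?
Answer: 23271665/456 ≈ 51034.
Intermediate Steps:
f = -455/456 (f = ((219 + 236)/(59 - 173))/4 = (455/(-114))/4 = (455*(-1/114))/4 = (¼)*(-455/114) = -455/456 ≈ -0.99781)
x = -172 (x = (-11 - 7) - 154 = -18 - 154 = -172)
-295*(f + x) = -295*(-455/456 - 172) = -295*(-78887/456) = 23271665/456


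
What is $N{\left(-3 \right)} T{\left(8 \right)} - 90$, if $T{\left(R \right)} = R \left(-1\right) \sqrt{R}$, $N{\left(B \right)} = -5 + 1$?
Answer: $-90 + 64 \sqrt{2} \approx 0.50967$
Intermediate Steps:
$N{\left(B \right)} = -4$
$T{\left(R \right)} = - R^{\frac{3}{2}}$ ($T{\left(R \right)} = - R \sqrt{R} = - R^{\frac{3}{2}}$)
$N{\left(-3 \right)} T{\left(8 \right)} - 90 = - 4 \left(- 8^{\frac{3}{2}}\right) - 90 = - 4 \left(- 16 \sqrt{2}\right) - 90 = 64 \sqrt{2} - 90 = -90 + 64 \sqrt{2}$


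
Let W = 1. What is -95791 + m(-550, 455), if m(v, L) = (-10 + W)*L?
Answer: -99886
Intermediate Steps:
m(v, L) = -9*L (m(v, L) = (-10 + 1)*L = -9*L)
-95791 + m(-550, 455) = -95791 - 9*455 = -95791 - 4095 = -99886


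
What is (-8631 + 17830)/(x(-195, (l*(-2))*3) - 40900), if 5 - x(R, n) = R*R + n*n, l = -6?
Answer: -9199/80216 ≈ -0.11468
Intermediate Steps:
x(R, n) = 5 - R² - n² (x(R, n) = 5 - (R*R + n*n) = 5 - (R² + n²) = 5 + (-R² - n²) = 5 - R² - n²)
(-8631 + 17830)/(x(-195, (l*(-2))*3) - 40900) = (-8631 + 17830)/((5 - 1*(-195)² - (-6*(-2)*3)²) - 40900) = 9199/((5 - 1*38025 - (12*3)²) - 40900) = 9199/((5 - 38025 - 1*36²) - 40900) = 9199/((5 - 38025 - 1*1296) - 40900) = 9199/((5 - 38025 - 1296) - 40900) = 9199/(-39316 - 40900) = 9199/(-80216) = 9199*(-1/80216) = -9199/80216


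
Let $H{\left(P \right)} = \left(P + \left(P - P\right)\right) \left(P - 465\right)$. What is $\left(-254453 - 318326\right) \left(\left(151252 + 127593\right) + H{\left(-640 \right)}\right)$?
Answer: $-564785869055$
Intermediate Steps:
$H{\left(P \right)} = P \left(-465 + P\right)$ ($H{\left(P \right)} = \left(P + 0\right) \left(-465 + P\right) = P \left(-465 + P\right)$)
$\left(-254453 - 318326\right) \left(\left(151252 + 127593\right) + H{\left(-640 \right)}\right) = \left(-254453 - 318326\right) \left(\left(151252 + 127593\right) - 640 \left(-465 - 640\right)\right) = - 572779 \left(278845 - -707200\right) = - 572779 \left(278845 + 707200\right) = \left(-572779\right) 986045 = -564785869055$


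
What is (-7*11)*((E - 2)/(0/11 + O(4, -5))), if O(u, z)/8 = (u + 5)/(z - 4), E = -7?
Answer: -693/8 ≈ -86.625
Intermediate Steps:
O(u, z) = 8*(5 + u)/(-4 + z) (O(u, z) = 8*((u + 5)/(z - 4)) = 8*((5 + u)/(-4 + z)) = 8*(5 + u)/(-4 + z))
(-7*11)*((E - 2)/(0/11 + O(4, -5))) = (-7*11)*((-7 - 2)/(0/11 + 8*(5 + 4)/(-4 - 5))) = -(-693)/(0*(1/11) + 8*9/(-9)) = -(-693)/(0 + 8*(-⅑)*9) = -(-693)/(0 - 8) = -(-693)/(-8) = -(-693)*(-1)/8 = -77*9/8 = -693/8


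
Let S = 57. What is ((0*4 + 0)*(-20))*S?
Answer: 0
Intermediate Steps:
((0*4 + 0)*(-20))*S = ((0*4 + 0)*(-20))*57 = ((0 + 0)*(-20))*57 = (0*(-20))*57 = 0*57 = 0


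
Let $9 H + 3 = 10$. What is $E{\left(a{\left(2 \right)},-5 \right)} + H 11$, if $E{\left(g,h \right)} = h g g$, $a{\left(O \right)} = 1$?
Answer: $\frac{32}{9} \approx 3.5556$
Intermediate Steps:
$E{\left(g,h \right)} = h g^{2}$ ($E{\left(g,h \right)} = g h g = h g^{2}$)
$H = \frac{7}{9}$ ($H = - \frac{1}{3} + \frac{1}{9} \cdot 10 = - \frac{1}{3} + \frac{10}{9} = \frac{7}{9} \approx 0.77778$)
$E{\left(a{\left(2 \right)},-5 \right)} + H 11 = - 5 \cdot 1^{2} + \frac{7}{9} \cdot 11 = \left(-5\right) 1 + \frac{77}{9} = -5 + \frac{77}{9} = \frac{32}{9}$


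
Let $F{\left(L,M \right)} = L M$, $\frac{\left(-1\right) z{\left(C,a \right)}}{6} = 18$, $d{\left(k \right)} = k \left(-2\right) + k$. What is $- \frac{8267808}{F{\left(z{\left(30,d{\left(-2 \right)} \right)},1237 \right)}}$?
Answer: $\frac{688984}{11133} \approx 61.887$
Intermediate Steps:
$d{\left(k \right)} = - k$ ($d{\left(k \right)} = - 2 k + k = - k$)
$z{\left(C,a \right)} = -108$ ($z{\left(C,a \right)} = \left(-6\right) 18 = -108$)
$- \frac{8267808}{F{\left(z{\left(30,d{\left(-2 \right)} \right)},1237 \right)}} = - \frac{8267808}{\left(-108\right) 1237} = - \frac{8267808}{-133596} = \left(-8267808\right) \left(- \frac{1}{133596}\right) = \frac{688984}{11133}$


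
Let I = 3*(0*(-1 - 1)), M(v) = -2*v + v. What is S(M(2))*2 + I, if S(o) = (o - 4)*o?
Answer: 24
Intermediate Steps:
M(v) = -v
S(o) = o*(-4 + o) (S(o) = (-4 + o)*o = o*(-4 + o))
I = 0 (I = 3*(0*(-2)) = 3*0 = 0)
S(M(2))*2 + I = ((-1*2)*(-4 - 1*2))*2 + 0 = -2*(-4 - 2)*2 + 0 = -2*(-6)*2 + 0 = 12*2 + 0 = 24 + 0 = 24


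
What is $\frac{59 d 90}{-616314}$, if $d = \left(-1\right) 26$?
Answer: $\frac{390}{1741} \approx 0.22401$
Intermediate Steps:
$d = -26$
$\frac{59 d 90}{-616314} = \frac{59 \left(-26\right) 90}{-616314} = \left(-1534\right) 90 \left(- \frac{1}{616314}\right) = \left(-138060\right) \left(- \frac{1}{616314}\right) = \frac{390}{1741}$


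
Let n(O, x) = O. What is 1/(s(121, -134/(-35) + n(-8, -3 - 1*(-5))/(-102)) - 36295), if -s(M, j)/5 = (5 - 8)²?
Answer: -1/36340 ≈ -2.7518e-5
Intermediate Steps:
s(M, j) = -45 (s(M, j) = -5*(5 - 8)² = -5*(-3)² = -5*9 = -45)
1/(s(121, -134/(-35) + n(-8, -3 - 1*(-5))/(-102)) - 36295) = 1/(-45 - 36295) = 1/(-36340) = -1/36340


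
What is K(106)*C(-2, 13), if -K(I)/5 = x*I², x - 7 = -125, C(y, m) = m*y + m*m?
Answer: 947981320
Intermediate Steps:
C(y, m) = m² + m*y (C(y, m) = m*y + m² = m² + m*y)
x = -118 (x = 7 - 125 = -118)
K(I) = 590*I² (K(I) = -(-590)*I² = 590*I²)
K(106)*C(-2, 13) = (590*106²)*(13*(13 - 2)) = (590*11236)*(13*11) = 6629240*143 = 947981320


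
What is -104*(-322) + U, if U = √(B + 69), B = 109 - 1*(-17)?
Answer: 33488 + √195 ≈ 33502.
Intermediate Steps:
B = 126 (B = 109 + 17 = 126)
U = √195 (U = √(126 + 69) = √195 ≈ 13.964)
-104*(-322) + U = -104*(-322) + √195 = 33488 + √195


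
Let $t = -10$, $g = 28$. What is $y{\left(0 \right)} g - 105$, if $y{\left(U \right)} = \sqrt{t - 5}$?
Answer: $-105 + 28 i \sqrt{15} \approx -105.0 + 108.44 i$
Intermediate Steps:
$y{\left(U \right)} = i \sqrt{15}$ ($y{\left(U \right)} = \sqrt{-10 - 5} = \sqrt{-15} = i \sqrt{15}$)
$y{\left(0 \right)} g - 105 = i \sqrt{15} \cdot 28 - 105 = 28 i \sqrt{15} - 105 = -105 + 28 i \sqrt{15}$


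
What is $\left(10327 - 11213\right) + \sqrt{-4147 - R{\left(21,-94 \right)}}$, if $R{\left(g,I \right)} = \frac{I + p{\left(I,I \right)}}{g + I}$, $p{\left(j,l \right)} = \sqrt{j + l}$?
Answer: $-886 + \frac{\sqrt{-22106225 + 146 i \sqrt{47}}}{73} \approx -886.0 + 64.407 i$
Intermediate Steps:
$R{\left(g,I \right)} = \frac{I + \sqrt{2} \sqrt{I}}{I + g}$ ($R{\left(g,I \right)} = \frac{I + \sqrt{I + I}}{g + I} = \frac{I + \sqrt{2 I}}{I + g} = \frac{I + \sqrt{2} \sqrt{I}}{I + g}$)
$\left(10327 - 11213\right) + \sqrt{-4147 - R{\left(21,-94 \right)}} = \left(10327 - 11213\right) + \sqrt{-4147 - \frac{-94 + \sqrt{2} \sqrt{-94}}{-94 + 21}} = -886 + \sqrt{-4147 - \frac{-94 + \sqrt{2} i \sqrt{94}}{-73}} = -886 + \sqrt{-4147 - - \frac{-94 + 2 i \sqrt{47}}{73}} = -886 + \sqrt{-4147 - \left(\frac{94}{73} - \frac{2 i \sqrt{47}}{73}\right)} = -886 + \sqrt{- \frac{302825}{73} + \frac{2 i \sqrt{47}}{73}}$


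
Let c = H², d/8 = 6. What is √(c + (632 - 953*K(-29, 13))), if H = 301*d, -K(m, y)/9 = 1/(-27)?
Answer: √1878705165/3 ≈ 14448.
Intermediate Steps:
d = 48 (d = 8*6 = 48)
K(m, y) = ⅓ (K(m, y) = -9/(-27) = -9*(-1/27) = ⅓)
H = 14448 (H = 301*48 = 14448)
c = 208744704 (c = 14448² = 208744704)
√(c + (632 - 953*K(-29, 13))) = √(208744704 + (632 - 953*⅓)) = √(208744704 + (632 - 953/3)) = √(208744704 + 943/3) = √(626235055/3) = √1878705165/3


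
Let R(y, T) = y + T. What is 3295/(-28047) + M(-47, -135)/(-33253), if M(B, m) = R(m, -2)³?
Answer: 72009168956/932646891 ≈ 77.209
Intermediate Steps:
R(y, T) = T + y
M(B, m) = (-2 + m)³
3295/(-28047) + M(-47, -135)/(-33253) = 3295/(-28047) + (-2 - 135)³/(-33253) = 3295*(-1/28047) + (-137)³*(-1/33253) = -3295/28047 - 2571353*(-1/33253) = -3295/28047 + 2571353/33253 = 72009168956/932646891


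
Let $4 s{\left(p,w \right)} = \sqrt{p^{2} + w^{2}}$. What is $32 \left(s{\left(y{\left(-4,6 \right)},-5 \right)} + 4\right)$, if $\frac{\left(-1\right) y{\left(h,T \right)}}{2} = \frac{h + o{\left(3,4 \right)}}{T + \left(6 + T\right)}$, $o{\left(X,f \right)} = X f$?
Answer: $128 + \frac{8 \sqrt{2089}}{9} \approx 168.63$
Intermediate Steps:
$y{\left(h,T \right)} = - \frac{2 \left(12 + h\right)}{6 + 2 T}$ ($y{\left(h,T \right)} = - 2 \frac{h + 3 \cdot 4}{T + \left(6 + T\right)} = - 2 \frac{h + 12}{6 + 2 T} = - 2 \frac{12 + h}{6 + 2 T} = - \frac{2 \left(12 + h\right)}{6 + 2 T}$)
$s{\left(p,w \right)} = \frac{\sqrt{p^{2} + w^{2}}}{4}$
$32 \left(s{\left(y{\left(-4,6 \right)},-5 \right)} + 4\right) = 32 \left(\frac{\sqrt{\left(\frac{-12 - -4}{3 + 6}\right)^{2} + \left(-5\right)^{2}}}{4} + 4\right) = 32 \left(\frac{\sqrt{\left(\frac{-12 + 4}{9}\right)^{2} + 25}}{4} + 4\right) = 32 \left(\frac{\sqrt{\left(\frac{1}{9} \left(-8\right)\right)^{2} + 25}}{4} + 4\right) = 32 \left(\frac{\sqrt{\left(- \frac{8}{9}\right)^{2} + 25}}{4} + 4\right) = 32 \left(\frac{\sqrt{\frac{64}{81} + 25}}{4} + 4\right) = 32 \left(\frac{\sqrt{\frac{2089}{81}}}{4} + 4\right) = 32 \left(\frac{\frac{1}{9} \sqrt{2089}}{4} + 4\right) = 32 \left(\frac{\sqrt{2089}}{36} + 4\right) = 32 \left(4 + \frac{\sqrt{2089}}{36}\right) = 128 + \frac{8 \sqrt{2089}}{9}$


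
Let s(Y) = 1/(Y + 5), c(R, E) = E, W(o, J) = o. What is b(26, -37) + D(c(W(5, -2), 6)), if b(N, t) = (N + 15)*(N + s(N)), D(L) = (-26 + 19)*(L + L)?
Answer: 30483/31 ≈ 983.32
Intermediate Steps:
D(L) = -14*L
s(Y) = 1/(5 + Y)
b(N, t) = (15 + N)*(N + 1/(5 + N)) (b(N, t) = (N + 15)*(N + 1/(5 + N)) = (15 + N)*(N + 1/(5 + N)))
b(26, -37) + D(c(W(5, -2), 6)) = (15 + 26 + 26*(5 + 26)*(15 + 26))/(5 + 26) - 14*6 = (15 + 26 + 26*31*41)/31 - 84 = (15 + 26 + 33046)/31 - 84 = (1/31)*33087 - 84 = 33087/31 - 84 = 30483/31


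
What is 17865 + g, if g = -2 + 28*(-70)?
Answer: 15903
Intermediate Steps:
g = -1962 (g = -2 - 1960 = -1962)
17865 + g = 17865 - 1962 = 15903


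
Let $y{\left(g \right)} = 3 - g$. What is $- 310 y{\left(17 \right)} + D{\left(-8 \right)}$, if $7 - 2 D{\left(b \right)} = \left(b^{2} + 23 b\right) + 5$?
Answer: $4401$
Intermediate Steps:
$D{\left(b \right)} = 1 - \frac{23 b}{2} - \frac{b^{2}}{2}$ ($D{\left(b \right)} = \frac{7}{2} - \frac{\left(b^{2} + 23 b\right) + 5}{2} = \frac{7}{2} - \frac{5 + b^{2} + 23 b}{2} = \frac{7}{2} - \left(\frac{5}{2} + \frac{b^{2}}{2} + \frac{23 b}{2}\right) = 1 - \frac{23 b}{2} - \frac{b^{2}}{2}$)
$- 310 y{\left(17 \right)} + D{\left(-8 \right)} = - 310 \left(3 - 17\right) - \left(-93 + 32\right) = - 310 \left(3 - 17\right) + \left(1 + 92 - 32\right) = \left(-310\right) \left(-14\right) + \left(1 + 92 - 32\right) = 4340 + 61 = 4401$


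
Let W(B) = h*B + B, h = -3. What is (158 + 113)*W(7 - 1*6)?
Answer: -542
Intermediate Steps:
W(B) = -2*B (W(B) = -3*B + B = -2*B)
(158 + 113)*W(7 - 1*6) = (158 + 113)*(-2*(7 - 1*6)) = 271*(-2*(7 - 6)) = 271*(-2*1) = 271*(-2) = -542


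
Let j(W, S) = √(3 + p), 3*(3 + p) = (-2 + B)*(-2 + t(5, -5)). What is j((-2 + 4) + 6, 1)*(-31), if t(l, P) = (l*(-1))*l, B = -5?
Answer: -93*√7 ≈ -246.05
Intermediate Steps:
t(l, P) = -l² (t(l, P) = (-l)*l = -l²)
p = 60 (p = -3 + ((-2 - 5)*(-2 - 1*5²))/3 = -3 + (-7*(-2 - 1*25))/3 = -3 + (-7*(-2 - 25))/3 = -3 + (-7*(-27))/3 = -3 + (⅓)*189 = -3 + 63 = 60)
j(W, S) = 3*√7 (j(W, S) = √(3 + 60) = √63 = 3*√7)
j((-2 + 4) + 6, 1)*(-31) = (3*√7)*(-31) = -93*√7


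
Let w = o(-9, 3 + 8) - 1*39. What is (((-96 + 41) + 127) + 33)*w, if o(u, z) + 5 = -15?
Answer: -6195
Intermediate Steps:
o(u, z) = -20 (o(u, z) = -5 - 15 = -20)
w = -59 (w = -20 - 1*39 = -20 - 39 = -59)
(((-96 + 41) + 127) + 33)*w = (((-96 + 41) + 127) + 33)*(-59) = ((-55 + 127) + 33)*(-59) = (72 + 33)*(-59) = 105*(-59) = -6195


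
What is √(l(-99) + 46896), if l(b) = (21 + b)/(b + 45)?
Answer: √422077/3 ≈ 216.56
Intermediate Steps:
l(b) = (21 + b)/(45 + b)
√(l(-99) + 46896) = √((21 - 99)/(45 - 99) + 46896) = √(-78/(-54) + 46896) = √(-1/54*(-78) + 46896) = √(13/9 + 46896) = √(422077/9) = √422077/3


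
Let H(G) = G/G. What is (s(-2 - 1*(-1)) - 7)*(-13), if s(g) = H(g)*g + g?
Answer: 117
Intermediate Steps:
H(G) = 1
s(g) = 2*g (s(g) = 1*g + g = g + g = 2*g)
(s(-2 - 1*(-1)) - 7)*(-13) = (2*(-2 - 1*(-1)) - 7)*(-13) = (2*(-2 + 1) - 7)*(-13) = (2*(-1) - 7)*(-13) = (-2 - 7)*(-13) = -9*(-13) = 117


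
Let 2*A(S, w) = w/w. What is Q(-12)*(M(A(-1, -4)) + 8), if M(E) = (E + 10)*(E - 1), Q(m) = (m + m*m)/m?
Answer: -121/4 ≈ -30.250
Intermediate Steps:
A(S, w) = ½ (A(S, w) = (w/w)/2 = (½)*1 = ½)
Q(m) = (m + m²)/m
M(E) = (-1 + E)*(10 + E) (M(E) = (10 + E)*(-1 + E) = (-1 + E)*(10 + E))
Q(-12)*(M(A(-1, -4)) + 8) = (1 - 12)*((-10 + (½)² + 9*(½)) + 8) = -11*((-10 + ¼ + 9/2) + 8) = -11*(-21/4 + 8) = -11*11/4 = -121/4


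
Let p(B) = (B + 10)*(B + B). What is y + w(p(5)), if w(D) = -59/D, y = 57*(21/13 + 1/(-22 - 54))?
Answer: 354641/3900 ≈ 90.934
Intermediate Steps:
p(B) = 2*B*(10 + B) (p(B) = (10 + B)*(2*B) = 2*B*(10 + B))
y = 4749/52 (y = 57*(21*(1/13) + 1/(-76)) = 57*(21/13 - 1/76) = 57*(1583/988) = 4749/52 ≈ 91.327)
y + w(p(5)) = 4749/52 - 59*1/(10*(10 + 5)) = 4749/52 - 59/(2*5*15) = 4749/52 - 59/150 = 354641/3900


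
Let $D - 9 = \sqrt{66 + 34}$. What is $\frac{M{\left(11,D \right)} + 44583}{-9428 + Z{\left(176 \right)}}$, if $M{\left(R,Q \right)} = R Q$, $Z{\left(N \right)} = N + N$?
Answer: $- \frac{11198}{2269} \approx -4.9352$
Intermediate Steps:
$Z{\left(N \right)} = 2 N$
$D = 19$ ($D = 9 + \sqrt{66 + 34} = 9 + \sqrt{100} = 9 + 10 = 19$)
$M{\left(R,Q \right)} = Q R$
$\frac{M{\left(11,D \right)} + 44583}{-9428 + Z{\left(176 \right)}} = \frac{19 \cdot 11 + 44583}{-9428 + 2 \cdot 176} = \frac{209 + 44583}{-9428 + 352} = \frac{44792}{-9076} = 44792 \left(- \frac{1}{9076}\right) = - \frac{11198}{2269}$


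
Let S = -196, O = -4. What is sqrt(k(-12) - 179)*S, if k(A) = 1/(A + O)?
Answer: -49*I*sqrt(2865) ≈ -2622.8*I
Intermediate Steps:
k(A) = 1/(-4 + A) (k(A) = 1/(A - 4) = 1/(-4 + A))
sqrt(k(-12) - 179)*S = sqrt(1/(-4 - 12) - 179)*(-196) = sqrt(1/(-16) - 179)*(-196) = sqrt(-1/16 - 179)*(-196) = sqrt(-2865/16)*(-196) = (I*sqrt(2865)/4)*(-196) = -49*I*sqrt(2865)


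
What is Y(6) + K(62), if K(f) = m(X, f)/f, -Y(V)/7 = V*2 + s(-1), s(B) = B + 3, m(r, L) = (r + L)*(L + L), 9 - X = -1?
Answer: 46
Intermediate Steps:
X = 10 (X = 9 - 1*(-1) = 9 + 1 = 10)
m(r, L) = 2*L*(L + r) (m(r, L) = (L + r)*(2*L) = 2*L*(L + r))
s(B) = 3 + B
Y(V) = -14 - 14*V (Y(V) = -7*(V*2 + (3 - 1)) = -7*(2*V + 2) = -7*(2 + 2*V) = -14 - 14*V)
K(f) = 20 + 2*f (K(f) = (2*f*(f + 10))/f = (2*f*(10 + f))/f = 20 + 2*f)
Y(6) + K(62) = (-14 - 14*6) + (20 + 2*62) = (-14 - 84) + (20 + 124) = -98 + 144 = 46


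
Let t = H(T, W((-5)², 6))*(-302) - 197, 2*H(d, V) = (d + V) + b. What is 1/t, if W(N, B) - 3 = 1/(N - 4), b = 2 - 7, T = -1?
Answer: 21/5225 ≈ 0.0040191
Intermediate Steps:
b = -5
W(N, B) = 3 + 1/(-4 + N) (W(N, B) = 3 + 1/(N - 4) = 3 + 1/(-4 + N))
H(d, V) = -5/2 + V/2 + d/2 (H(d, V) = ((d + V) - 5)/2 = ((V + d) - 5)/2 = (-5 + V + d)/2 = -5/2 + V/2 + d/2)
t = 5225/21 (t = (-5/2 + ((-11 + 3*(-5)²)/(-4 + (-5)²))/2 + (½)*(-1))*(-302) - 197 = (-5/2 + ((-11 + 3*25)/(-4 + 25))/2 - ½)*(-302) - 197 = (-5/2 + ((-11 + 75)/21)/2 - ½)*(-302) - 197 = (-5/2 + ((1/21)*64)/2 - ½)*(-302) - 197 = (-5/2 + (½)*(64/21) - ½)*(-302) - 197 = (-5/2 + 32/21 - ½)*(-302) - 197 = -31/21*(-302) - 197 = 9362/21 - 197 = 5225/21 ≈ 248.81)
1/t = 1/(5225/21) = 21/5225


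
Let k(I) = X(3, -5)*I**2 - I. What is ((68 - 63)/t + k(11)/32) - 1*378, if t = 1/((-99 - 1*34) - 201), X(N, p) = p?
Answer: -8269/4 ≈ -2067.3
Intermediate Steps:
k(I) = -I - 5*I**2 (k(I) = -5*I**2 - I = -I - 5*I**2)
t = -1/334 (t = 1/((-99 - 34) - 201) = 1/(-133 - 201) = 1/(-334) = -1/334 ≈ -0.0029940)
((68 - 63)/t + k(11)/32) - 1*378 = ((68 - 63)/(-1/334) + (11*(-1 - 5*11))/32) - 1*378 = (5*(-334) + (11*(-1 - 55))*(1/32)) - 378 = (-1670 + (11*(-56))*(1/32)) - 378 = (-1670 - 616*1/32) - 378 = (-1670 - 77/4) - 378 = -6757/4 - 378 = -8269/4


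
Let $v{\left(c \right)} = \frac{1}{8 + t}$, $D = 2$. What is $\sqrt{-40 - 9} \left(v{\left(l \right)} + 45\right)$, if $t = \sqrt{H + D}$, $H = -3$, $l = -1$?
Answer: $\frac{7}{65} + \frac{20531 i}{65} \approx 0.10769 + 315.86 i$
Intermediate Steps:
$t = i$ ($t = \sqrt{-3 + 2} = \sqrt{-1} = i \approx 1.0 i$)
$v{\left(c \right)} = \frac{8 - i}{65}$ ($v{\left(c \right)} = \frac{1}{8 + i} = \frac{8 - i}{65}$)
$\sqrt{-40 - 9} \left(v{\left(l \right)} + 45\right) = \sqrt{-40 - 9} \left(\left(\frac{8}{65} - \frac{i}{65}\right) + 45\right) = \sqrt{-49} \left(\frac{2933}{65} - \frac{i}{65}\right) = 7 i \left(\frac{2933}{65} - \frac{i}{65}\right)$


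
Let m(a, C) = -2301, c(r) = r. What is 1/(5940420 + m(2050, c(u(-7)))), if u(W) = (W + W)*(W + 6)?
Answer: 1/5938119 ≈ 1.6840e-7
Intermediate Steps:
u(W) = 2*W*(6 + W) (u(W) = (2*W)*(6 + W) = 2*W*(6 + W))
1/(5940420 + m(2050, c(u(-7)))) = 1/(5940420 - 2301) = 1/5938119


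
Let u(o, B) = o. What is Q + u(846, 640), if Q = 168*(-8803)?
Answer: -1478058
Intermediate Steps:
Q = -1478904
Q + u(846, 640) = -1478904 + 846 = -1478058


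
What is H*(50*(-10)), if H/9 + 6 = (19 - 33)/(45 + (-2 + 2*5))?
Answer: 1494000/53 ≈ 28189.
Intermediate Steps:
H = -2988/53 (H = -54 + 9*((19 - 33)/(45 + (-2 + 2*5))) = -54 + 9*(-14/(45 + (-2 + 10))) = -54 + 9*(-14/(45 + 8)) = -54 + 9*(-14/53) = -54 - 126/53 = -2988/53 ≈ -56.377)
H*(50*(-10)) = -149400*(-10)/53 = -2988/53*(-500) = 1494000/53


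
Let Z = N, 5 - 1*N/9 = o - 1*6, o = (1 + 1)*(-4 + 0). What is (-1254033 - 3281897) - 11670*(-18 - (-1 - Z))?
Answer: -6333110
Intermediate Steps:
o = -8 (o = 2*(-4) = -8)
N = 171 (N = 45 - 9*(-8 - 1*6) = 45 - 9*(-8 - 6) = 45 - 9*(-14) = 45 + 126 = 171)
Z = 171
(-1254033 - 3281897) - 11670*(-18 - (-1 - Z)) = (-1254033 - 3281897) - 11670*(-18 - (-1 - 1*171)) = -4535930 - 11670*(-18 - (-1 - 171)) = -4535930 - 11670*(-18 - 1*(-172)) = -4535930 - 11670*(-18 + 172) = -4535930 - 11670*154 = -4535930 - 1797180 = -6333110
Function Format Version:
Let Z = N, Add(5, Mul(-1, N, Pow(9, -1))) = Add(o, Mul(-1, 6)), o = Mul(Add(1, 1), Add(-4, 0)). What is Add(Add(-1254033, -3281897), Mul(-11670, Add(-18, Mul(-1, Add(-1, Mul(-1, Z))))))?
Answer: -6333110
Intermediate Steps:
o = -8 (o = Mul(2, -4) = -8)
N = 171 (N = Add(45, Mul(-9, Add(-8, Mul(-1, 6)))) = Add(45, Mul(-9, Add(-8, -6))) = Add(45, Mul(-9, -14)) = Add(45, 126) = 171)
Z = 171
Add(Add(-1254033, -3281897), Mul(-11670, Add(-18, Mul(-1, Add(-1, Mul(-1, Z)))))) = Add(Add(-1254033, -3281897), Mul(-11670, Add(-18, Mul(-1, Add(-1, Mul(-1, 171)))))) = Add(-4535930, Mul(-11670, Add(-18, Mul(-1, Add(-1, -171))))) = Add(-4535930, Mul(-11670, Add(-18, Mul(-1, -172)))) = Add(-4535930, Mul(-11670, Add(-18, 172))) = Add(-4535930, Mul(-11670, 154)) = Add(-4535930, -1797180) = -6333110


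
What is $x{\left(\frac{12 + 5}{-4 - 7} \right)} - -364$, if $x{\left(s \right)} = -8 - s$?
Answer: $\frac{3933}{11} \approx 357.55$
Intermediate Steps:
$x{\left(\frac{12 + 5}{-4 - 7} \right)} - -364 = \left(-8 - \frac{12 + 5}{-4 - 7}\right) - -364 = \left(-8 - \frac{17}{-11}\right) + 364 = \left(-8 - 17 \left(- \frac{1}{11}\right)\right) + 364 = \left(-8 - - \frac{17}{11}\right) + 364 = \left(-8 + \frac{17}{11}\right) + 364 = - \frac{71}{11} + 364 = \frac{3933}{11}$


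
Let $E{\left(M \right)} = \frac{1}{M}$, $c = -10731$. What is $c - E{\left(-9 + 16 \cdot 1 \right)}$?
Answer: $- \frac{75118}{7} \approx -10731.0$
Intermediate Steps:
$c - E{\left(-9 + 16 \cdot 1 \right)} = -10731 - \frac{1}{-9 + 16 \cdot 1} = -10731 - \frac{1}{-9 + 16} = -10731 - \frac{1}{7} = - \frac{75118}{7}$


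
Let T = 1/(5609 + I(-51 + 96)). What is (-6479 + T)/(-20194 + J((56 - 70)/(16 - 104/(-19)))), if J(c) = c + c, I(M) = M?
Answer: 1868245515/5823396667 ≈ 0.32082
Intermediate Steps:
J(c) = 2*c
T = 1/5654 (T = 1/(5609 + (-51 + 96)) = 1/(5609 + 45) = 1/5654 ≈ 0.00017687)
(-6479 + T)/(-20194 + J((56 - 70)/(16 - 104/(-19)))) = (-6479 + 1/5654)/(-20194 + 2*((56 - 70)/(16 - 104/(-19)))) = -36632265/(5654*(-20194 + 2*(-14/(16 - 104*(-1/19))))) = -36632265/(5654*(-20194 + 2*(-14/(16 + 104/19)))) = -36632265/(5654*(-20194 + 2*(-14/408/19))) = -36632265/(5654*(-20194 + 2*(-14*19/408))) = -36632265/(5654*(-20194 + 2*(-133/204))) = -36632265/(5654*(-20194 - 133/102)) = -36632265/(5654*(-2059921/102)) = -36632265/5654*(-102/2059921) = 1868245515/5823396667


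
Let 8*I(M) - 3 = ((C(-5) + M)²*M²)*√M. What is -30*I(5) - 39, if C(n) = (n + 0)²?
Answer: -201/4 - 84375*√5 ≈ -1.8872e+5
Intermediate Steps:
C(n) = n²
I(M) = 3/8 + M^(5/2)*(25 + M)²/8 (I(M) = 3/8 + ((((-5)² + M)²*M²)*√M)/8 = 3/8 + (((25 + M)²*M²)*√M)/8 = 3/8 + ((M²*(25 + M)²)*√M)/8 = 3/8 + (M^(5/2)*(25 + M)²)/8 = 3/8 + M^(5/2)*(25 + M)²/8)
-30*I(5) - 39 = -30*(3/8 + 5^(5/2)*(25 + 5)²/8) - 39 = -30*(3/8 + (⅛)*(25*√5)*30²) - 39 = -30*(3/8 + (⅛)*(25*√5)*900) - 39 = -30*(3/8 + 5625*√5/2) - 39 = (-45/4 - 84375*√5) - 39 = -201/4 - 84375*√5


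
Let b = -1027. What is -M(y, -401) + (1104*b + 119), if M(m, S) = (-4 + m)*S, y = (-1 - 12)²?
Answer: -1067524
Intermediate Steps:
y = 169 (y = (-13)² = 169)
M(m, S) = S*(-4 + m)
-M(y, -401) + (1104*b + 119) = -(-401)*(-4 + 169) + (1104*(-1027) + 119) = -(-401)*165 + (-1133808 + 119) = -1*(-66165) - 1133689 = 66165 - 1133689 = -1067524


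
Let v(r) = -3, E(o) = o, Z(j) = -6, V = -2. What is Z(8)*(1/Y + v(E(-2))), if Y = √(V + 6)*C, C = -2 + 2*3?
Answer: 69/4 ≈ 17.250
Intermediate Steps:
C = 4 (C = -2 + 6 = 4)
Y = 8 (Y = √(-2 + 6)*4 = √4*4 = 2*4 = 8)
Z(8)*(1/Y + v(E(-2))) = -6*(1/8 - 3) = -6*(⅛ - 3) = -6*(-23/8) = 69/4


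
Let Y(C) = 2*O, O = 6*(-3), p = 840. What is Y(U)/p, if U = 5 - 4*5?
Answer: -3/70 ≈ -0.042857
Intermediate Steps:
U = -15 (U = 5 - 20 = -15)
O = -18
Y(C) = -36 (Y(C) = 2*(-18) = -36)
Y(U)/p = -36/840 = -36*1/840 = -3/70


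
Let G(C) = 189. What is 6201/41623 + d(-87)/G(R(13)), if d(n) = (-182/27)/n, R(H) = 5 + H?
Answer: 394368221/2639855529 ≈ 0.14939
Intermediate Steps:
d(n) = -182/(27*n) (d(n) = (-182*1/27)/n = -182/(27*n))
6201/41623 + d(-87)/G(R(13)) = 6201/41623 - 182/27/(-87)/189 = 6201*(1/41623) - 182/27*(-1/87)*(1/189) = 6201/41623 + (182/2349)*(1/189) = 6201/41623 + 26/63423 = 394368221/2639855529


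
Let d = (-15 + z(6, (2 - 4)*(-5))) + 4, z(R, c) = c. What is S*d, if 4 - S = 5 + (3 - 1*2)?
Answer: 2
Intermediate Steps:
d = -1 (d = (-15 + (2 - 4)*(-5)) + 4 = (-15 - 2*(-5)) + 4 = (-15 + 10) + 4 = -5 + 4 = -1)
S = -2 (S = 4 - (5 + (3 - 1*2)) = 4 - (5 + (3 - 2)) = 4 - (5 + 1) = 4 - 1*6 = 4 - 6 = -2)
S*d = -2*(-1) = 2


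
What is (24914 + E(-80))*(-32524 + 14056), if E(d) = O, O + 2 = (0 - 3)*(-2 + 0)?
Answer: -460185624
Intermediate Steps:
O = 4 (O = -2 + (0 - 3)*(-2 + 0) = -2 - 3*(-2) = -2 + 6 = 4)
E(d) = 4
(24914 + E(-80))*(-32524 + 14056) = (24914 + 4)*(-32524 + 14056) = 24918*(-18468) = -460185624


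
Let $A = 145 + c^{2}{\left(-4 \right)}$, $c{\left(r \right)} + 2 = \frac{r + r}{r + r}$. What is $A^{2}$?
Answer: $21316$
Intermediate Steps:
$c{\left(r \right)} = -1$ ($c{\left(r \right)} = -2 + \frac{r + r}{r + r} = -2 + \frac{2 r}{2 r} = -2 + 2 r \frac{1}{2 r} = -2 + 1 = -1$)
$A = 146$ ($A = 145 + \left(-1\right)^{2} = 145 + 1 = 146$)
$A^{2} = 146^{2} = 21316$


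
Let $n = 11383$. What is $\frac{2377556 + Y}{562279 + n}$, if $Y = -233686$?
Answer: $\frac{1071935}{286831} \approx 3.7372$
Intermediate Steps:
$\frac{2377556 + Y}{562279 + n} = \frac{2377556 - 233686}{562279 + 11383} = \frac{2143870}{573662} = 2143870 \cdot \frac{1}{573662} = \frac{1071935}{286831}$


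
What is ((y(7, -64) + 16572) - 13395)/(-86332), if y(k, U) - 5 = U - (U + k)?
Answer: -3175/86332 ≈ -0.036777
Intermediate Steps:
y(k, U) = 5 - k (y(k, U) = 5 + (U - (U + k)) = 5 + (U + (-U - k)) = 5 - k)
((y(7, -64) + 16572) - 13395)/(-86332) = (((5 - 1*7) + 16572) - 13395)/(-86332) = (((5 - 7) + 16572) - 13395)*(-1/86332) = ((-2 + 16572) - 13395)*(-1/86332) = (16570 - 13395)*(-1/86332) = 3175*(-1/86332) = -3175/86332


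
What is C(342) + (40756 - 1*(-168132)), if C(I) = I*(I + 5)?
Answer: 327562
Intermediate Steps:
C(I) = I*(5 + I)
C(342) + (40756 - 1*(-168132)) = 342*(5 + 342) + (40756 - 1*(-168132)) = 342*347 + (40756 + 168132) = 118674 + 208888 = 327562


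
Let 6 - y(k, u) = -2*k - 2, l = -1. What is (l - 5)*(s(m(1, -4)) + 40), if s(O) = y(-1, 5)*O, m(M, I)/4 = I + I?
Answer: 912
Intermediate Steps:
m(M, I) = 8*I (m(M, I) = 4*(I + I) = 4*(2*I) = 8*I)
y(k, u) = 8 + 2*k (y(k, u) = 6 - (-2*k - 2) = 6 - (-2 - 2*k) = 6 + (2 + 2*k) = 8 + 2*k)
s(O) = 6*O (s(O) = (8 + 2*(-1))*O = (8 - 2)*O = 6*O)
(l - 5)*(s(m(1, -4)) + 40) = (-1 - 5)*(6*(8*(-4)) + 40) = -6*(6*(-32) + 40) = -6*(-192 + 40) = -6*(-152) = 912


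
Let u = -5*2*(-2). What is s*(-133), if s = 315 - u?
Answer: -39235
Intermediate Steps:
u = 20 (u = -10*(-2) = 20)
s = 295 (s = 315 - 1*20 = 315 - 20 = 295)
s*(-133) = 295*(-133) = -39235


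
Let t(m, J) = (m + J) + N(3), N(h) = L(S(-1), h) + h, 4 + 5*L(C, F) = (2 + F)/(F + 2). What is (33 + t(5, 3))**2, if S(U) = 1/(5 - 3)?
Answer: 47089/25 ≈ 1883.6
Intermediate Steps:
S(U) = 1/2
L(C, F) = -3/5 (L(C, F) = -4/5 + ((2 + F)/(F + 2))/5 = -4/5 + ((2 + F)/(2 + F))/5 = -4/5 + (1/5)*1 = -4/5 + 1/5 = -3/5)
N(h) = -3/5 + h
t(m, J) = 12/5 + J + m (t(m, J) = (m + J) + (-3/5 + 3) = (J + m) + 12/5 = 12/5 + J + m)
(33 + t(5, 3))**2 = (33 + (12/5 + 3 + 5))**2 = (33 + 52/5)**2 = (217/5)**2 = 47089/25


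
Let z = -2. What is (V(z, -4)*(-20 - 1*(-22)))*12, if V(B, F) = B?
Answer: -48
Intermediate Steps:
(V(z, -4)*(-20 - 1*(-22)))*12 = -2*(-20 - 1*(-22))*12 = -2*(-20 + 22)*12 = -2*2*12 = -4*12 = -48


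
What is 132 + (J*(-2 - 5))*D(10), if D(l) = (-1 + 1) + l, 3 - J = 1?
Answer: -8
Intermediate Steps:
J = 2 (J = 3 - 1*1 = 3 - 1 = 2)
D(l) = l (D(l) = 0 + l = l)
132 + (J*(-2 - 5))*D(10) = 132 + (2*(-2 - 5))*10 = 132 + (2*(-7))*10 = 132 - 14*10 = 132 - 140 = -8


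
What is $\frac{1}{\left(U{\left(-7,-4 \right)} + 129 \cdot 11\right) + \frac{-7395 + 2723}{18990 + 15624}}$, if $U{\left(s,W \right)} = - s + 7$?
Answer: $\frac{17307}{24798595} \approx 0.0006979$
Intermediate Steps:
$U{\left(s,W \right)} = 7 - s$
$\frac{1}{\left(U{\left(-7,-4 \right)} + 129 \cdot 11\right) + \frac{-7395 + 2723}{18990 + 15624}} = \frac{1}{\left(\left(7 - -7\right) + 129 \cdot 11\right) + \frac{-7395 + 2723}{18990 + 15624}} = \frac{1}{\left(\left(7 + 7\right) + 1419\right) - \frac{4672}{34614}} = \frac{1}{\left(14 + 1419\right) - \frac{2336}{17307}} = \frac{1}{1433 - \frac{2336}{17307}} = \frac{1}{\frac{24798595}{17307}} = \frac{17307}{24798595}$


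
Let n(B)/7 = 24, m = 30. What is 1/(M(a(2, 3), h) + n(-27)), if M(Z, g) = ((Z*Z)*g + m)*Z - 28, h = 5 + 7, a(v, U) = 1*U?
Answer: 1/554 ≈ 0.0018051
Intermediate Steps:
a(v, U) = U
h = 12
M(Z, g) = -28 + Z*(30 + g*Z**2) (M(Z, g) = ((Z*Z)*g + 30)*Z - 28 = (Z**2*g + 30)*Z - 28 = (g*Z**2 + 30)*Z - 28 = (30 + g*Z**2)*Z - 28 = Z*(30 + g*Z**2) - 28 = -28 + Z*(30 + g*Z**2))
n(B) = 168 (n(B) = 7*24 = 168)
1/(M(a(2, 3), h) + n(-27)) = 1/((-28 + 30*3 + 12*3**3) + 168) = 1/((-28 + 90 + 12*27) + 168) = 1/((-28 + 90 + 324) + 168) = 1/(386 + 168) = 1/554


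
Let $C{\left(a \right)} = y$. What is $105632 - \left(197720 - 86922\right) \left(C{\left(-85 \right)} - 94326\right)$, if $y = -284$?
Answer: $10482704412$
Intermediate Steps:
$C{\left(a \right)} = -284$
$105632 - \left(197720 - 86922\right) \left(C{\left(-85 \right)} - 94326\right) = 105632 - \left(197720 - 86922\right) \left(-284 - 94326\right) = 105632 - 110798 \left(-94610\right) = 105632 - -10482598780 = 105632 + 10482598780 = 10482704412$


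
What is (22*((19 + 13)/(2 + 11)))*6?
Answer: 4224/13 ≈ 324.92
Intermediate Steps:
(22*((19 + 13)/(2 + 11)))*6 = (22*(32/13))*6 = (704/13)*6 = 4224/13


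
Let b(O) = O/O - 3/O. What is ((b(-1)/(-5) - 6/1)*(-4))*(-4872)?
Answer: -662592/5 ≈ -1.3252e+5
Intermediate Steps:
b(O) = 1 - 3/O
((b(-1)/(-5) - 6/1)*(-4))*(-4872) = ((((-3 - 1)/(-1))/(-5) - 6/1)*(-4))*(-4872) = ((-1*(-4)*(-1/5) - 6*1)*(-4))*(-4872) = ((4*(-1/5) - 6)*(-4))*(-4872) = ((-4/5 - 6)*(-4))*(-4872) = -34/5*(-4)*(-4872) = (136/5)*(-4872) = -662592/5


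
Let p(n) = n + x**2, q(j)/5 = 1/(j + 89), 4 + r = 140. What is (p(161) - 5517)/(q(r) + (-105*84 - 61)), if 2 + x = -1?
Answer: 240615/399644 ≈ 0.60207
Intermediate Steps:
x = -3 (x = -2 - 1 = -3)
r = 136 (r = -4 + 140 = 136)
q(j) = 5/(89 + j) (q(j) = 5/(j + 89) = 5/(89 + j))
p(n) = 9 + n (p(n) = n + (-3)**2 = n + 9 = 9 + n)
(p(161) - 5517)/(q(r) + (-105*84 - 61)) = ((9 + 161) - 5517)/(5/(89 + 136) + (-105*84 - 61)) = (170 - 5517)/(5/225 + (-8820 - 61)) = -5347/(5*(1/225) - 8881) = -5347/(1/45 - 8881) = -5347/(-399644/45) = -5347*(-45/399644) = 240615/399644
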